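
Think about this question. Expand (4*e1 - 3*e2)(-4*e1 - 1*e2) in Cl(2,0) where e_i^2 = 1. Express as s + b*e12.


Expand: (4*e1 - 3*e2)(-4*e1 - 1*e2)
= 4*(-4)*e1e1 + 4*(-1)*e1e2 + (-3)*(-4)*e2e1 + (-3)*(-1)*e2e2
Using e1^2 = e2^2 = 1, e2e1 = -e1e2:
Scalar part s = 4*(-4) + (-3)*(-1) = -16 + 3 = -13
Bivector part b = 4*(-1) - (-3)*(-4) = -4 - 12 = -16
uv = -13 - 16*e12


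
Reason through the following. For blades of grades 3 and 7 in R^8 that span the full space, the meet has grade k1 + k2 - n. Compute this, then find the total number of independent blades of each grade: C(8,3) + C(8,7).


Meet grade = grade(A) + grade(B) - n
= 3 + 7 - 8 = 2
C(8,3) = 56
C(8,7) = 8
dim_A + dim_B = 56 + 8 = 64


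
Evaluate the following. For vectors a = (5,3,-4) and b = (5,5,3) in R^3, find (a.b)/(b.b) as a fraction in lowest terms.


Projection coefficient = (a . b) / (b . b)
a . b = 5*5 + 3*5 + (-4)*3
= 25 + 15 + (-12) = 28
b . b = 5^2 + 5^2 + 3^2
= 25 + 25 + 9 = 59
Coefficient = 28/59
In lowest terms: 28/59


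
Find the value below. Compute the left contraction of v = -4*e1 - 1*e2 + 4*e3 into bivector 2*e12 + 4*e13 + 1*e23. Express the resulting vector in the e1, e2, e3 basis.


Left contraction v _| B = <vB>_1 (grade-1 part of the geometric product vB).
Using e1_|e12 = e2, e2_|e12 = -e1, e1_|e13 = e3, e3_|e13 = -e1, e2_|e23 = e3, e3_|e23 = -e2:
e1 coeff: -v2*b12 - v3*b13 = -(-1)*(2) - (4)*(4) = -14
e2 coeff: v1*b12 - v3*b23 = (-4)*(2) - (4)*(1) = -12
e3 coeff: v1*b13 + v2*b23 = (-4)*(4) + (-1)*(1) = -17
v _| B = -14*e1 - 12*e2 - 17*e3


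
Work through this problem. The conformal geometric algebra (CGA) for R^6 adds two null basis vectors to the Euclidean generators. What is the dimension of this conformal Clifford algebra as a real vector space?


The conformal model of R^6 uses Cl(7,1): the 6 Euclidean generators plus two extra orthogonal generators e+ (e+^2 = +1) and e- (e-^2 = -1), from which the null vectors e0, einf are built.
Number of generators m = 6 + 2 = 8.
dim Cl(p,q) = 2^m = 2^8 = 256


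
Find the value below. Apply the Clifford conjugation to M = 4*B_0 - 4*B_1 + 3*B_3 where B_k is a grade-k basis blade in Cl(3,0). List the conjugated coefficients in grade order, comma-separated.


Clifford conjugate sign for grade k: (-1)^(k(k+1)/2)
Grade 0: (-1)^(0*1/2) = (-1)^0 = 1, coeff 4 -> 4
Grade 1: (-1)^(1*2/2) = (-1)^1 = -1, coeff -4 -> 4
Grade 3: (-1)^(3*4/2) = (-1)^6 = 1, coeff 3 -> 3
Conjugated coefficients: 4, 4, 3


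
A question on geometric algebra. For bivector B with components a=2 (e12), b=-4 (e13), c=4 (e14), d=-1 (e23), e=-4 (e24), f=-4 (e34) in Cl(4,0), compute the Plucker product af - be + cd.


Plucker relation: af - be + cd
a*f = 2*(-4) = -8
b*e = (-4)*(-4) = 16
c*d = 4*(-1) = -4
af - be + cd = -8 - 16 + (-4)
= -28


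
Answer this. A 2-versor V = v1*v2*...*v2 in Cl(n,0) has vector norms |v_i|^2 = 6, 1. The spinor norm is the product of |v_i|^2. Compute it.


Spinor norm N(V) = |v1|^2 * |v2|^2 * ... * |v2|^2
= 6 * 1
Running product: 6, 6
N(V) = 6


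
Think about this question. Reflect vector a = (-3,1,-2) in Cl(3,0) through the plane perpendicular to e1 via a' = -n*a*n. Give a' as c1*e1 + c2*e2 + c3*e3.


Reflection formula: a' = -n*a*n, with n = e1 (unit vector, n^2 = 1).
For reflection through hyperplane perp to e1:
The component along e1 flips sign, others stay.
a = (-3, 1, -2)
a' = (3, 1, -2)
a' = 3*e1 + 1*e2 - 2*e3


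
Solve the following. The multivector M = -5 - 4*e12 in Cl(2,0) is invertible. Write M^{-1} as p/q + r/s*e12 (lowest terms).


M = -5 - 4*e12, where e12^2 = -1.
Since M commutes with its reverse ~M = a - b*e12, M * ~M = a^2 - b^2*e12^2 = a^2 + b^2.
So M^{-1} = ~M / (a^2 + b^2) = (a - b*e12)/(a^2 + b^2).
a^2 + b^2 = 25 + 16 = 41
Scalar part = -5/41 = -5/41
Bivector coeff = 4/41 = 4/41
M^{-1} = -5/41 + 4/41*e12


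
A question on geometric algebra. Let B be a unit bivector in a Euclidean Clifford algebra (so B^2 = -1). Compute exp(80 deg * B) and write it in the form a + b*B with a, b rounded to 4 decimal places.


For a unit bivector B with B^2 = -1, the exponential series gives
e^(theta*B) = cos(theta) + sin(theta)*B (the GA analogue of Euler's formula).
theta = 80 degrees = 1.396263 rad
cos(80 deg) = 0.1736
sin(80 deg) = 0.9848
exp(theta*B) = 0.1736 + 0.9848*B


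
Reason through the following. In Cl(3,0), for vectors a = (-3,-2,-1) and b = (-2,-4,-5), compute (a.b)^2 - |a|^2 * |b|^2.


a . b = (-3)*(-2) + (-2)*(-4) + (-1)*(-5)
= 6 + 8 + 5 = 19
|a|^2 = (-3)^2 + (-2)^2 + (-1)^2 = 14
|b|^2 = (-2)^2 + (-4)^2 + (-5)^2 = 45
(a.b)^2 = 19^2 = 361
|a|^2 * |b|^2 = 14 * 45 = 630
Result = 361 - 630 = -269


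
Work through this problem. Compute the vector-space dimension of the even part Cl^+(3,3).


Even subalgebra dimension = 2^(n-1)
n = 3 + 3 = 6
2^(6 - 1) = 2^5 = 32
Verification: sum of C(6,k) for even k = 1 + 15 + 15 + 1 = 32
Result = 32


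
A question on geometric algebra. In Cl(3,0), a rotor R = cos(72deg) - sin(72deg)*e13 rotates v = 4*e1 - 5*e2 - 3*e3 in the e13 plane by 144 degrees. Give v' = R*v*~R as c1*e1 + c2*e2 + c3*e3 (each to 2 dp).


Rotor R = cos(72deg) - sin(72deg)*e13
Rotation angle theta = 2 * 72 = 144 degrees in the e13 plane (e1 -> e3).
The component perpendicular to the plane (e2) is invariant: v'_2 = v2 = -5.00
cos(144deg) = -0.8090, sin(144deg) = 0.5878
v'_1 = v1*cos(theta) - v3*sin(theta) = 4*(-0.8090) - (-3)*0.5878 = -1.47
v'_3 = v1*sin(theta) + v3*cos(theta) = 4*0.5878 + (-3)*(-0.8090) = 4.78
v' = -1.47*e1 - 5.00*e2 + 4.78*e3


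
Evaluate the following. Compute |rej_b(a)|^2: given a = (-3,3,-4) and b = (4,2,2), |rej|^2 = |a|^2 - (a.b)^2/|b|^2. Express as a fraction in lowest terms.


|a|^2 = (-3)^2 + 3^2 + (-4)^2 = 34
|b|^2 = 4^2 + 2^2 + 2^2 = 24
a . b = (-3)*4 + 3*2 + (-4)*2 = -14
(a.b)^2 = (-14)^2 = 196
|rej|^2 = 34 - 196/24
= (816 - 196)/24
= 620/24
In lowest terms: 155/6


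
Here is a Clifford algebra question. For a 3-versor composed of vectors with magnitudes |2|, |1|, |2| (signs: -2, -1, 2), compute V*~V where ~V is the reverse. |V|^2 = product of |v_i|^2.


Each vector v_i has |v_i|^2 = s_i^2
Squared scales: (-2)^2 = 4, (-1)^2 = 1, 2^2 = 4
|V|^2 = 4 * 1 * 4
= 16


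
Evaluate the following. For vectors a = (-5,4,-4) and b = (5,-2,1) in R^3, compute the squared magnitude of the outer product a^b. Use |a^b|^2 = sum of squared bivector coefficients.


a wedge b = (a1*b2 - a2*b1)*e12 + (a1*b3 - a3*b1)*e13 + (a2*b3 - a3*b2)*e23
e12 coeff: (-5)*(-2) - 4*5 = 10 - 20 = -10
e13 coeff: (-5)*1 - (-4)*5 = -5 - (-20) = 15
e23 coeff: 4*1 - (-4)*(-2) = 4 - 8 = -4
|a wedge b|^2 = (-10)^2 + 15^2 + (-4)^2
= 100 + 225 + 16
= 341


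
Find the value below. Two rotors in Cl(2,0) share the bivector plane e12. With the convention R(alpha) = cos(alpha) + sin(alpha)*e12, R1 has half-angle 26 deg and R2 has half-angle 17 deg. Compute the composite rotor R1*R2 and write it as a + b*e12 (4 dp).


Same-plane rotors commute and their half-angles add:
R1*R2 = cos(a1 + a2) + sin(a1 + a2)*e12.
a1 + a2 = 26 + 17 = 43 deg
cos(43 deg) = 0.7314
sin(43 deg) = 0.6820
R1*R2 = 0.7314 + 0.6820*e12


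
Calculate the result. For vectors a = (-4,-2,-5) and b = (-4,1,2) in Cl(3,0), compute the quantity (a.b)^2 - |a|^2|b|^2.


a . b = (-4)*(-4) + (-2)*1 + (-5)*2
= 16 + (-2) + (-10) = 4
|a|^2 = (-4)^2 + (-2)^2 + (-5)^2 = 45
|b|^2 = (-4)^2 + 1^2 + 2^2 = 21
(a.b)^2 = 4^2 = 16
|a|^2 * |b|^2 = 45 * 21 = 945
Result = 16 - 945 = -929


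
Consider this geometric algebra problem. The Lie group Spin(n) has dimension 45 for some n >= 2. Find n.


dim Spin(n) = dim so(n) = n(n-1)/2.
Solve n(n-1)/2 = 45, i.e. n^2 - n - 90 = 0.
Discriminant = 1 + 8*45 = 361
n = (1 + sqrt(361))/2 = (1 + 19)/2 = 10


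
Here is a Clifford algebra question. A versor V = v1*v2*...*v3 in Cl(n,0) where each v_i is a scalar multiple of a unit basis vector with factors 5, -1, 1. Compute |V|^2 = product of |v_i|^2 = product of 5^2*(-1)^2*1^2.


Each vector v_i has |v_i|^2 = s_i^2
Squared scales: 5^2 = 25, (-1)^2 = 1, 1^2 = 1
|V|^2 = 25 * 1 * 1
= 25


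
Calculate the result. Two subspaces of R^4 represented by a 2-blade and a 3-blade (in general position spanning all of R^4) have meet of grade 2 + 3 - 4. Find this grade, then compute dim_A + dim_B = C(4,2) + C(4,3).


Meet grade = grade(A) + grade(B) - n
= 2 + 3 - 4 = 1
C(4,2) = 6
C(4,3) = 4
dim_A + dim_B = 6 + 4 = 10


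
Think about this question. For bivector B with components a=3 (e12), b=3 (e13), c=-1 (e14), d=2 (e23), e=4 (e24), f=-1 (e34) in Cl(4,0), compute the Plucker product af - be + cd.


Plucker relation: af - be + cd
a*f = 3*(-1) = -3
b*e = 3*4 = 12
c*d = (-1)*2 = -2
af - be + cd = -3 - 12 + (-2)
= -17


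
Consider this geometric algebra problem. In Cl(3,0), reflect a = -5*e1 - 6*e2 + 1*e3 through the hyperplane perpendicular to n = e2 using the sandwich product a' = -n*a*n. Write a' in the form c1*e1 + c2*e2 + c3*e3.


Reflection formula: a' = -n*a*n, with n = e2 (unit vector, n^2 = 1).
For reflection through hyperplane perp to e2:
The component along e2 flips sign, others stay.
a = (-5, -6, 1)
a' = (-5, 6, 1)
a' = -5*e1 + 6*e2 + 1*e3


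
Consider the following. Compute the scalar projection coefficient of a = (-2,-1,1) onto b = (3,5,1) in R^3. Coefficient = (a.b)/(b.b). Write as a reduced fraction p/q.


Projection coefficient = (a . b) / (b . b)
a . b = (-2)*3 + (-1)*5 + 1*1
= -6 + (-5) + 1 = -10
b . b = 3^2 + 5^2 + 1^2
= 9 + 25 + 1 = 35
Coefficient = -10/35
In lowest terms: -2/7


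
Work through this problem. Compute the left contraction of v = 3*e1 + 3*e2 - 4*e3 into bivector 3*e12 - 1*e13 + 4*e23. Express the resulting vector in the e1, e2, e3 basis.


Left contraction v _| B = <vB>_1 (grade-1 part of the geometric product vB).
Using e1_|e12 = e2, e2_|e12 = -e1, e1_|e13 = e3, e3_|e13 = -e1, e2_|e23 = e3, e3_|e23 = -e2:
e1 coeff: -v2*b12 - v3*b13 = -(3)*(3) - (-4)*(-1) = -13
e2 coeff: v1*b12 - v3*b23 = (3)*(3) - (-4)*(4) = 25
e3 coeff: v1*b13 + v2*b23 = (3)*(-1) + (3)*(4) = 9
v _| B = -13*e1 + 25*e2 + 9*e3


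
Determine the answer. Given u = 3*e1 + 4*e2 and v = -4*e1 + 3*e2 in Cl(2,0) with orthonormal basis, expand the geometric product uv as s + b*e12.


Expand: (3*e1 + 4*e2)(-4*e1 + 3*e2)
= 3*(-4)*e1e1 + 3*3*e1e2 + 4*(-4)*e2e1 + 4*3*e2e2
Using e1^2 = e2^2 = 1, e2e1 = -e1e2:
Scalar part s = 3*(-4) + 4*3 = -12 + 12 = 0
Bivector part b = 3*3 - 4*(-4) = 9 - (-16) = 25
uv = 0 + 25*e12


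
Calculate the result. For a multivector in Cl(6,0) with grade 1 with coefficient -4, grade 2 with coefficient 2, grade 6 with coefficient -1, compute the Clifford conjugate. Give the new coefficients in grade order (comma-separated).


Clifford conjugate sign for grade k: (-1)^(k(k+1)/2)
Grade 1: (-1)^(1*2/2) = (-1)^1 = -1, coeff -4 -> 4
Grade 2: (-1)^(2*3/2) = (-1)^3 = -1, coeff 2 -> -2
Grade 6: (-1)^(6*7/2) = (-1)^21 = -1, coeff -1 -> 1
Conjugated coefficients: 4, -2, 1


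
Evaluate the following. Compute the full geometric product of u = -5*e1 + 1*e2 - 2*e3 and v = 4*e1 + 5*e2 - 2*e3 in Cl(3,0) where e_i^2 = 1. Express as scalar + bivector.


In Cl(3,0): e_i^2 = 1, e_ie_j = -e_je_i for i != j.
Scalar part = u . v = (-5)*4 + 1*5 + (-2)*(-2)
= -20 + 5 + 4 = -11
e12 coeff = (-5)*5 - 1*4 = -25 - 4 = -29
e13 coeff = (-5)*(-2) - (-2)*4 = 10 - (-8) = 18
e23 coeff = 1*(-2) - (-2)*5 = -2 - (-10) = 8
uv = -11 - 29*e12 + 18*e13 + 8*e23


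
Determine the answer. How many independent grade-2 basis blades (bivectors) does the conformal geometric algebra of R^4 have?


The conformal model of R^4 uses Cl(5,1) with m = 4 + 2 = 6 generators.
Number of grade-2 blades = C(m, 2) = C(6, 2)
= 6*5/2 = 15


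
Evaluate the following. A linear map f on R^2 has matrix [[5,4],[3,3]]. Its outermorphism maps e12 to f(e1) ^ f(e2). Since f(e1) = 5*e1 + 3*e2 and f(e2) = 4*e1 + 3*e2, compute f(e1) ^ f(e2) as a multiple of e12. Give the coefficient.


The outermorphism of a linear map f sends e1^e2 to f(e1)^f(e2).
f(e1) = 5*e1 + 3*e2
f(e2) = 4*e1 + 3*e2
f(e1) ^ f(e2) = (5*e1 + 3*e2) ^ (4*e1 + 3*e2)
= 5*3*e12 + 3*4*e21
= (15 - 12)*e12
= 3*e12
Coefficient = 3


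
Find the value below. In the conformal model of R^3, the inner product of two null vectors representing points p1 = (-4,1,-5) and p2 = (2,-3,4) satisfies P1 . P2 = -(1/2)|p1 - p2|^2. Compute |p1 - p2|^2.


p1 - p2 = (-6, 4, -9)
|p1 - p2|^2 = (-6)^2 + 4^2 + (-9)^2
= 36 + 16 + 81
= 133


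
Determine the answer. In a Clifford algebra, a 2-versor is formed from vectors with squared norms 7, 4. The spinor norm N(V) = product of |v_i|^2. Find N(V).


Spinor norm N(V) = |v1|^2 * |v2|^2 * ... * |v2|^2
= 7 * 4
Running product: 7, 28
N(V) = 28


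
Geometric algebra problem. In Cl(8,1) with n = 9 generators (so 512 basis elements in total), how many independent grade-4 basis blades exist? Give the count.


Number of grade-k basis blades in Cl(p,q) with n = p + q is C(n, k).
n = 8 + 1 = 9
C(9, 4) = 9! / (4! * 5!)
= 362880 / (24 * 120)
= 126


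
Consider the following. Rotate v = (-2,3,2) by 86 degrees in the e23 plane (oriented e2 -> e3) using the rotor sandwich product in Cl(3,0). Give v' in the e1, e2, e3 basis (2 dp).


Rotor R = cos(43deg) - sin(43deg)*e23
Rotation angle theta = 2 * 43 = 86 degrees in the e23 plane (e2 -> e3).
The component perpendicular to the plane (e1) is invariant: v'_1 = v1 = -2.00
cos(86deg) = 0.0698, sin(86deg) = 0.9976
v'_2 = v2*cos(theta) - v3*sin(theta) = 3*0.0698 - 2*0.9976 = -1.79
v'_3 = v2*sin(theta) + v3*cos(theta) = 3*0.9976 + 2*0.0698 = 3.13
v' = -2.00*e1 - 1.79*e2 + 3.13*e3


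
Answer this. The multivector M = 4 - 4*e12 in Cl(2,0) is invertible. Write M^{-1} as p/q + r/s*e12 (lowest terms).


M = 4 - 4*e12, where e12^2 = -1.
Since M commutes with its reverse ~M = a - b*e12, M * ~M = a^2 - b^2*e12^2 = a^2 + b^2.
So M^{-1} = ~M / (a^2 + b^2) = (a - b*e12)/(a^2 + b^2).
a^2 + b^2 = 16 + 16 = 32
Scalar part = 4/32 = 1/8
Bivector coeff = 4/32 = 1/8
M^{-1} = 1/8 + 1/8*e12


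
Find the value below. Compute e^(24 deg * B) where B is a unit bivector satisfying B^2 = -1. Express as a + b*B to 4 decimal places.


For a unit bivector B with B^2 = -1, the exponential series gives
e^(theta*B) = cos(theta) + sin(theta)*B (the GA analogue of Euler's formula).
theta = 24 degrees = 0.418879 rad
cos(24 deg) = 0.9135
sin(24 deg) = 0.4067
exp(theta*B) = 0.9135 + 0.4067*B


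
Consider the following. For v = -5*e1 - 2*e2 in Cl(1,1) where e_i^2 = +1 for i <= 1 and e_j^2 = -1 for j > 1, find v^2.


v^2 = sum of c_i^2 * e_i^2
Positive signature terms (e_i^2 = +1): (-5)^2 = 25
Negative signature terms (e_j^2 = -1): (-2)^2 = 4
v^2 = 25 - 4 = 21


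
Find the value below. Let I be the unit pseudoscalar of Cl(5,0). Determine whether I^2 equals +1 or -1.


The pseudoscalar I = e1...e_n (product of all n generators) of Cl(p,q) satisfies I^2 = (-1)^(q + n(n-1)/2).
p = 5, q = 0, n = p + q = 5
n(n-1)/2 = 5 * 4 / 2 = 10
Exponent = q + n(n-1)/2 = 0 + 10 = 10
I^2 = (-1)^10 = +1


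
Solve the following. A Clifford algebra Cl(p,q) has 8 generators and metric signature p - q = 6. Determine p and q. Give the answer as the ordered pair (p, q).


We need p + q = 8 and p - q = 6.
Adding: 2p = 8 + 6 = 14, so p = 7.
Then q = 8 - 7 = 1.
(p, q) = (7, 1)


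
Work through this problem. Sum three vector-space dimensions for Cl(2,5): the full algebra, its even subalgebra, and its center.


n = 2 + 5 = 7
Total dim = 2^7 = 128
Even subalgebra dim = 2^6 = 64
n is odd, so center dim = 2
Sum = 128 + 64 + 2 = 194


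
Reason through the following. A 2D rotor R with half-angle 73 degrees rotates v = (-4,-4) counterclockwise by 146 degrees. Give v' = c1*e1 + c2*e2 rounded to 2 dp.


Rotor R = cos(73deg) - sin(73deg)*e12
Rotation angle theta = 2 * 73 = 146 degrees
v' = R*v*~R rotates v by theta.
cos(146deg) = -0.8290, sin(146deg) = 0.5592
v'_1 = -4*cos(146deg) - (-4)*sin(146deg)
= -4*(-0.8290) - (-4)*0.5592
= 5.55
v'_2 = -4*sin(146deg) + (-4)*cos(146deg)
= -4*0.5592 + (-4)*(-0.8290)
= 1.08
v' = 5.55*e1 + 1.08*e2


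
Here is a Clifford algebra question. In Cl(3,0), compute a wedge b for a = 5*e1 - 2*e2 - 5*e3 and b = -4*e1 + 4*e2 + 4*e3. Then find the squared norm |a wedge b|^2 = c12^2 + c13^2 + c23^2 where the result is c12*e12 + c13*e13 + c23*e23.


a wedge b = (a1*b2 - a2*b1)*e12 + (a1*b3 - a3*b1)*e13 + (a2*b3 - a3*b2)*e23
e12 coeff: 5*4 - (-2)*(-4) = 20 - 8 = 12
e13 coeff: 5*4 - (-5)*(-4) = 20 - 20 = 0
e23 coeff: (-2)*4 - (-5)*4 = -8 - (-20) = 12
|a wedge b|^2 = 12^2 + 0^2 + 12^2
= 144 + 0 + 144
= 288


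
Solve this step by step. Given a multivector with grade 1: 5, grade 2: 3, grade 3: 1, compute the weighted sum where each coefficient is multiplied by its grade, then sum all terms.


Grade-weighted sum = sum of grade_k * coefficient_k
1*5 = 5
2*3 = 6
3*1 = 3
Total = 5 + 6 + 3 = 14


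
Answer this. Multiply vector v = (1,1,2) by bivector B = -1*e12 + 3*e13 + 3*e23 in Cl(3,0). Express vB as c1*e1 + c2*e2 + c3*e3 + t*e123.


vB has grade-1 (vector) and grade-3 (trivector) parts: vB = (v _| B) + (v ^ B).
Vector part <vB>_1:
  e1: -v2*b12 - v3*b13 = -(1)*(-1) - (2)*(3) = -5
  e2: v1*b12 - v3*b23 = (1)*(-1) - (2)*(3) = -7
  e3: v1*b13 + v2*b23 = (1)*(3) + (1)*(3) = 6
Trivector part <vB>_3:
  e123: v1*b23 - v2*b13 + v3*b12 = (1)*(3) - (1)*(3) + (2)*(-1) = -2
vB = -5*e1 - 7*e2 + 6*e3 - 2*e123


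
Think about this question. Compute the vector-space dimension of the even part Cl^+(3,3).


Even subalgebra dimension = 2^(n-1)
n = 3 + 3 = 6
2^(6 - 1) = 2^5 = 32
Verification: sum of C(6,k) for even k = 1 + 15 + 15 + 1 = 32
Result = 32


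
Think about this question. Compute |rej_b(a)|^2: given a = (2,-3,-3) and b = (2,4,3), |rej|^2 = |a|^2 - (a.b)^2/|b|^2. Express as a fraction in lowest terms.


|a|^2 = 2^2 + (-3)^2 + (-3)^2 = 22
|b|^2 = 2^2 + 4^2 + 3^2 = 29
a . b = 2*2 + (-3)*4 + (-3)*3 = -17
(a.b)^2 = (-17)^2 = 289
|rej|^2 = 22 - 289/29
= (638 - 289)/29
= 349/29
In lowest terms: 349/29


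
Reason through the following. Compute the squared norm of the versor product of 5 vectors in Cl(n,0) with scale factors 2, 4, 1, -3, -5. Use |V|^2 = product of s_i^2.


Each vector v_i has |v_i|^2 = s_i^2
Squared scales: 2^2 = 4, 4^2 = 16, 1^2 = 1, (-3)^2 = 9, (-5)^2 = 25
|V|^2 = 4 * 16 * 1 * 9 * 25
= 14400


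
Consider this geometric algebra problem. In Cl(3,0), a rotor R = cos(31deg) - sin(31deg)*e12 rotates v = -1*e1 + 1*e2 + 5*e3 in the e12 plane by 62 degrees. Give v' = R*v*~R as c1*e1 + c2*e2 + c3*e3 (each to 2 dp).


Rotor R = cos(31deg) - sin(31deg)*e12
Rotation angle theta = 2 * 31 = 62 degrees in the e12 plane (e1 -> e2).
The component perpendicular to the plane (e3) is invariant: v'_3 = v3 = 5.00
cos(62deg) = 0.4695, sin(62deg) = 0.8829
v'_1 = v1*cos(theta) - v2*sin(theta) = -1*0.4695 - 1*0.8829 = -1.35
v'_2 = v1*sin(theta) + v2*cos(theta) = -1*0.8829 + 1*0.4695 = -0.41
v' = -1.35*e1 - 0.41*e2 + 5.00*e3


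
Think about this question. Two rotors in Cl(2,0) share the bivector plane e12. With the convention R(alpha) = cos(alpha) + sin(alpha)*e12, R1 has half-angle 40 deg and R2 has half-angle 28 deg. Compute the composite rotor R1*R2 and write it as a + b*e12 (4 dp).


Same-plane rotors commute and their half-angles add:
R1*R2 = cos(a1 + a2) + sin(a1 + a2)*e12.
a1 + a2 = 40 + 28 = 68 deg
cos(68 deg) = 0.3746
sin(68 deg) = 0.9272
R1*R2 = 0.3746 + 0.9272*e12


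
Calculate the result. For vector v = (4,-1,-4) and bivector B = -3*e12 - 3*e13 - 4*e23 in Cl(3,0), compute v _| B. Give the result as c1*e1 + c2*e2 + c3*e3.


Left contraction v _| B = <vB>_1 (grade-1 part of the geometric product vB).
Using e1_|e12 = e2, e2_|e12 = -e1, e1_|e13 = e3, e3_|e13 = -e1, e2_|e23 = e3, e3_|e23 = -e2:
e1 coeff: -v2*b12 - v3*b13 = -(-1)*(-3) - (-4)*(-3) = -15
e2 coeff: v1*b12 - v3*b23 = (4)*(-3) - (-4)*(-4) = -28
e3 coeff: v1*b13 + v2*b23 = (4)*(-3) + (-1)*(-4) = -8
v _| B = -15*e1 - 28*e2 - 8*e3


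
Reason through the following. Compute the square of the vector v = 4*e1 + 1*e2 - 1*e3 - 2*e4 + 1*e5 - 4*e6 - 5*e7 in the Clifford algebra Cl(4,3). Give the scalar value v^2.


v^2 = sum of c_i^2 * e_i^2
Positive signature terms (e_i^2 = +1): 4^2 + 1^2 + (-1)^2 + (-2)^2 = 22
Negative signature terms (e_j^2 = -1): 1^2 + (-4)^2 + (-5)^2 = 42
v^2 = 22 - 42 = -20


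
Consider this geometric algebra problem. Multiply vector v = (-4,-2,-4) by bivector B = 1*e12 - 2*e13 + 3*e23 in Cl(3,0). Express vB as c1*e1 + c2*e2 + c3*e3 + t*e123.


vB has grade-1 (vector) and grade-3 (trivector) parts: vB = (v _| B) + (v ^ B).
Vector part <vB>_1:
  e1: -v2*b12 - v3*b13 = -(-2)*(1) - (-4)*(-2) = -6
  e2: v1*b12 - v3*b23 = (-4)*(1) - (-4)*(3) = 8
  e3: v1*b13 + v2*b23 = (-4)*(-2) + (-2)*(3) = 2
Trivector part <vB>_3:
  e123: v1*b23 - v2*b13 + v3*b12 = (-4)*(3) - (-2)*(-2) + (-4)*(1) = -20
vB = -6*e1 + 8*e2 + 2*e3 - 20*e123


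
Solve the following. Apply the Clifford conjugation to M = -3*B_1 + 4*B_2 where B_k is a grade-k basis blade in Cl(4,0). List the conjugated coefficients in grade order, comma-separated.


Clifford conjugate sign for grade k: (-1)^(k(k+1)/2)
Grade 1: (-1)^(1*2/2) = (-1)^1 = -1, coeff -3 -> 3
Grade 2: (-1)^(2*3/2) = (-1)^3 = -1, coeff 4 -> -4
Conjugated coefficients: 3, -4


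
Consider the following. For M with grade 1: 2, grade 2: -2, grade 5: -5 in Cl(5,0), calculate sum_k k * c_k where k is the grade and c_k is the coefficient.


Grade-weighted sum = sum of grade_k * coefficient_k
1*2 = 2
2*(-2) = -4
5*(-5) = -25
Total = 2 + (-4) + (-25) = -27


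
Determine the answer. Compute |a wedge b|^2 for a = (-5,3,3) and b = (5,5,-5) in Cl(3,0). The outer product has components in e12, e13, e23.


a wedge b = (a1*b2 - a2*b1)*e12 + (a1*b3 - a3*b1)*e13 + (a2*b3 - a3*b2)*e23
e12 coeff: (-5)*5 - 3*5 = -25 - 15 = -40
e13 coeff: (-5)*(-5) - 3*5 = 25 - 15 = 10
e23 coeff: 3*(-5) - 3*5 = -15 - 15 = -30
|a wedge b|^2 = (-40)^2 + 10^2 + (-30)^2
= 1600 + 100 + 900
= 2600


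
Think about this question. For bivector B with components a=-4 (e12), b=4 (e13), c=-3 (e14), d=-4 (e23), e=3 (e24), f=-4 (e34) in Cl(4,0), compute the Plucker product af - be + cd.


Plucker relation: af - be + cd
a*f = (-4)*(-4) = 16
b*e = 4*3 = 12
c*d = (-3)*(-4) = 12
af - be + cd = 16 - 12 + 12
= 16


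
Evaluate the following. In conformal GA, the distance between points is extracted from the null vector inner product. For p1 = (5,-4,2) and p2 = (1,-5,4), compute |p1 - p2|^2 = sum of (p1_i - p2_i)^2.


p1 - p2 = (4, 1, -2)
|p1 - p2|^2 = 4^2 + 1^2 + (-2)^2
= 16 + 1 + 4
= 21


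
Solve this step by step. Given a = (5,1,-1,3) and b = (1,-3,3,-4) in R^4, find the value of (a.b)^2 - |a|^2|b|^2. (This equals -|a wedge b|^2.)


a . b = 5*1 + 1*(-3) + (-1)*3 + 3*(-4)
= 5 + (-3) + (-3) + (-12) = -13
|a|^2 = 5^2 + 1^2 + (-1)^2 + 3^2 = 36
|b|^2 = 1^2 + (-3)^2 + 3^2 + (-4)^2 = 35
(a.b)^2 = (-13)^2 = 169
|a|^2 * |b|^2 = 36 * 35 = 1260
Result = 169 - 1260 = -1091


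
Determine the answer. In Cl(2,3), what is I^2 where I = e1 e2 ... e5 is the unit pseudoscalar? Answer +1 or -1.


The pseudoscalar I = e1...e_n (product of all n generators) of Cl(p,q) satisfies I^2 = (-1)^(q + n(n-1)/2).
p = 2, q = 3, n = p + q = 5
n(n-1)/2 = 5 * 4 / 2 = 10
Exponent = q + n(n-1)/2 = 3 + 10 = 13
I^2 = (-1)^13 = -1


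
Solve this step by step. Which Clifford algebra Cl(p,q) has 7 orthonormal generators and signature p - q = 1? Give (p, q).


We need p + q = 7 and p - q = 1.
Adding: 2p = 7 + 1 = 8, so p = 4.
Then q = 7 - 4 = 3.
(p, q) = (4, 3)


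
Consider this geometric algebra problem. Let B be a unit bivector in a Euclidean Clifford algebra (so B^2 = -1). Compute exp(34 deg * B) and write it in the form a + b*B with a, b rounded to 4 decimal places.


For a unit bivector B with B^2 = -1, the exponential series gives
e^(theta*B) = cos(theta) + sin(theta)*B (the GA analogue of Euler's formula).
theta = 34 degrees = 0.593412 rad
cos(34 deg) = 0.8290
sin(34 deg) = 0.5592
exp(theta*B) = 0.8290 + 0.5592*B


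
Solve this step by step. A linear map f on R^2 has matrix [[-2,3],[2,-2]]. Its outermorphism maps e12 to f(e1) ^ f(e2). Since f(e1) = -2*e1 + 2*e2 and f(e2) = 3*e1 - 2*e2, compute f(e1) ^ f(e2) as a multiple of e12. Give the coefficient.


The outermorphism of a linear map f sends e1^e2 to f(e1)^f(e2).
f(e1) = -2*e1 + 2*e2
f(e2) = 3*e1 - 2*e2
f(e1) ^ f(e2) = (-2*e1 + 2*e2) ^ (3*e1 - 2*e2)
= (-2)*(-2)*e12 + 2*3*e21
= (4 - 6)*e12
= -2*e12
Coefficient = -2


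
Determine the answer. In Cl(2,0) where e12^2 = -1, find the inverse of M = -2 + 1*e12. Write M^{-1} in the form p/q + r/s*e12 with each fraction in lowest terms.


M = -2 + 1*e12, where e12^2 = -1.
Since M commutes with its reverse ~M = a - b*e12, M * ~M = a^2 - b^2*e12^2 = a^2 + b^2.
So M^{-1} = ~M / (a^2 + b^2) = (a - b*e12)/(a^2 + b^2).
a^2 + b^2 = 4 + 1 = 5
Scalar part = -2/5 = -2/5
Bivector coeff = -1/5 = -1/5
M^{-1} = -2/5 - 1/5*e12


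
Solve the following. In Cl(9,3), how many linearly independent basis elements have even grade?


Even subalgebra dimension = 2^(n-1)
n = 9 + 3 = 12
2^(12 - 1) = 2^11 = 2048
Verification: sum of C(12,k) for even k = 1 + 66 + 495 + 924 + 495 + 66 + 1 = 2048
Result = 2048


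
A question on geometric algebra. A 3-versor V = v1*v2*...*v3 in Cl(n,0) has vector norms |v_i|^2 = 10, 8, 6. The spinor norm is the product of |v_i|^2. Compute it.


Spinor norm N(V) = |v1|^2 * |v2|^2 * ... * |v3|^2
= 10 * 8 * 6
Running product: 10, 80, 480
N(V) = 480


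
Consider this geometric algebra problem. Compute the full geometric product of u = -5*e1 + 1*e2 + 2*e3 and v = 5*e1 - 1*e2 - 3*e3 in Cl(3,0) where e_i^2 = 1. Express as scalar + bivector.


In Cl(3,0): e_i^2 = 1, e_ie_j = -e_je_i for i != j.
Scalar part = u . v = (-5)*5 + 1*(-1) + 2*(-3)
= -25 + (-1) + (-6) = -32
e12 coeff = (-5)*(-1) - 1*5 = 5 - 5 = 0
e13 coeff = (-5)*(-3) - 2*5 = 15 - 10 = 5
e23 coeff = 1*(-3) - 2*(-1) = -3 - (-2) = -1
uv = -32 + 0*e12 + 5*e13 - 1*e23


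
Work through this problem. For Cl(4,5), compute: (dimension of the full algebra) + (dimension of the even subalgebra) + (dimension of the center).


n = 4 + 5 = 9
Total dim = 2^9 = 512
Even subalgebra dim = 2^8 = 256
n is odd, so center dim = 2
Sum = 512 + 256 + 2 = 770


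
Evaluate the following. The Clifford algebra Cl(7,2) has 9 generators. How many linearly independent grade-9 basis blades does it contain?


Number of grade-k basis blades in Cl(p,q) with n = p + q is C(n, k).
n = 7 + 2 = 9
C(9, 9) = 9! / (9! * 0!)
= 362880 / (362880 * 1)
= 1


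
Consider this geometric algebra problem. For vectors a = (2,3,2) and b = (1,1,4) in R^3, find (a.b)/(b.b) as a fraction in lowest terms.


Projection coefficient = (a . b) / (b . b)
a . b = 2*1 + 3*1 + 2*4
= 2 + 3 + 8 = 13
b . b = 1^2 + 1^2 + 4^2
= 1 + 1 + 16 = 18
Coefficient = 13/18
In lowest terms: 13/18


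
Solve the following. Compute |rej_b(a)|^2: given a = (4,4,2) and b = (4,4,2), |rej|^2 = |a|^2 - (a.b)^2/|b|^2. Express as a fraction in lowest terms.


|a|^2 = 4^2 + 4^2 + 2^2 = 36
|b|^2 = 4^2 + 4^2 + 2^2 = 36
a . b = 4*4 + 4*4 + 2*2 = 36
(a.b)^2 = 36^2 = 1296
|rej|^2 = 36 - 1296/36
= (1296 - 1296)/36
= 0/36
In lowest terms: 0/1


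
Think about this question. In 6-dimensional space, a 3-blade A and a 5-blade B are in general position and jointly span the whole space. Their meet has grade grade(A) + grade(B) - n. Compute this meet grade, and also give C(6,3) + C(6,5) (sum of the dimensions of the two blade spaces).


Meet grade = grade(A) + grade(B) - n
= 3 + 5 - 6 = 2
C(6,3) = 20
C(6,5) = 6
dim_A + dim_B = 20 + 6 = 26


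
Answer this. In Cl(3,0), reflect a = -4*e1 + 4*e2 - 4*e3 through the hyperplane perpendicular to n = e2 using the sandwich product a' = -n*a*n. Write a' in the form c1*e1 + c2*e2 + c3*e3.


Reflection formula: a' = -n*a*n, with n = e2 (unit vector, n^2 = 1).
For reflection through hyperplane perp to e2:
The component along e2 flips sign, others stay.
a = (-4, 4, -4)
a' = (-4, -4, -4)
a' = -4*e1 - 4*e2 - 4*e3


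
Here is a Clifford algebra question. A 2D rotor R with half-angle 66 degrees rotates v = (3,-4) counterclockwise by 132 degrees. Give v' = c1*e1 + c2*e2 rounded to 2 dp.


Rotor R = cos(66deg) - sin(66deg)*e12
Rotation angle theta = 2 * 66 = 132 degrees
v' = R*v*~R rotates v by theta.
cos(132deg) = -0.6691, sin(132deg) = 0.7431
v'_1 = 3*cos(132deg) - (-4)*sin(132deg)
= 3*(-0.6691) - (-4)*0.7431
= 0.97
v'_2 = 3*sin(132deg) + (-4)*cos(132deg)
= 3*0.7431 + (-4)*(-0.6691)
= 4.91
v' = 0.97*e1 + 4.91*e2


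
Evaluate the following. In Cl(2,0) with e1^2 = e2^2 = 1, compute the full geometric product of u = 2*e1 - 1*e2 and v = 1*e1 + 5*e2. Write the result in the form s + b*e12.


Expand: (2*e1 - 1*e2)(1*e1 + 5*e2)
= 2*1*e1e1 + 2*5*e1e2 + (-1)*1*e2e1 + (-1)*5*e2e2
Using e1^2 = e2^2 = 1, e2e1 = -e1e2:
Scalar part s = 2*1 + (-1)*5 = 2 + (-5) = -3
Bivector part b = 2*5 - (-1)*1 = 10 - (-1) = 11
uv = -3 + 11*e12


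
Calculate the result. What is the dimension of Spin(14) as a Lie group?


Spin(n) double-covers SO(n); both have Lie algebra so(n) of dimension n(n-1)/2.
n = 14
n(n-1) = 14 * 13 = 182
dim Spin(14) = 182/2 = 91


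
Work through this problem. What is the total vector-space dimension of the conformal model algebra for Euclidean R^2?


The conformal model of R^2 uses Cl(3,1): the 2 Euclidean generators plus two extra orthogonal generators e+ (e+^2 = +1) and e- (e-^2 = -1), from which the null vectors e0, einf are built.
Number of generators m = 2 + 2 = 4.
dim Cl(p,q) = 2^m = 2^4 = 16


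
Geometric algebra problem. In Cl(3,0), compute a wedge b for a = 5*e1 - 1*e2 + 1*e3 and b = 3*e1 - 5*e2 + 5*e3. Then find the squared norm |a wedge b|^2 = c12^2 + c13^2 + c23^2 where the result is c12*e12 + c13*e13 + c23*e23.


a wedge b = (a1*b2 - a2*b1)*e12 + (a1*b3 - a3*b1)*e13 + (a2*b3 - a3*b2)*e23
e12 coeff: 5*(-5) - (-1)*3 = -25 - (-3) = -22
e13 coeff: 5*5 - 1*3 = 25 - 3 = 22
e23 coeff: (-1)*5 - 1*(-5) = -5 - (-5) = 0
|a wedge b|^2 = (-22)^2 + 22^2 + 0^2
= 484 + 484 + 0
= 968


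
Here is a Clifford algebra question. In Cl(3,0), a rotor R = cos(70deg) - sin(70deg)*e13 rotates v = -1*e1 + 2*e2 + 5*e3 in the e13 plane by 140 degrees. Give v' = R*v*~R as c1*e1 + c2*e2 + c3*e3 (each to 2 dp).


Rotor R = cos(70deg) - sin(70deg)*e13
Rotation angle theta = 2 * 70 = 140 degrees in the e13 plane (e1 -> e3).
The component perpendicular to the plane (e2) is invariant: v'_2 = v2 = 2.00
cos(140deg) = -0.7660, sin(140deg) = 0.6428
v'_1 = v1*cos(theta) - v3*sin(theta) = -1*(-0.7660) - 5*0.6428 = -2.45
v'_3 = v1*sin(theta) + v3*cos(theta) = -1*0.6428 + 5*(-0.7660) = -4.47
v' = -2.45*e1 + 2.00*e2 - 4.47*e3


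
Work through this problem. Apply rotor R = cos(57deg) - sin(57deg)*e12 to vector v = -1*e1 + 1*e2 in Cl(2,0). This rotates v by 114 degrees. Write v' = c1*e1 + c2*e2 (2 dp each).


Rotor R = cos(57deg) - sin(57deg)*e12
Rotation angle theta = 2 * 57 = 114 degrees
v' = R*v*~R rotates v by theta.
cos(114deg) = -0.4067, sin(114deg) = 0.9135
v'_1 = -1*cos(114deg) - 1*sin(114deg)
= -1*(-0.4067) - 1*0.9135
= -0.51
v'_2 = -1*sin(114deg) + 1*cos(114deg)
= -1*0.9135 + 1*(-0.4067)
= -1.32
v' = -0.51*e1 - 1.32*e2


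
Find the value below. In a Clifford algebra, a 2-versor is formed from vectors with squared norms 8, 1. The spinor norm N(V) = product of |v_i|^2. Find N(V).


Spinor norm N(V) = |v1|^2 * |v2|^2 * ... * |v2|^2
= 8 * 1
Running product: 8, 8
N(V) = 8


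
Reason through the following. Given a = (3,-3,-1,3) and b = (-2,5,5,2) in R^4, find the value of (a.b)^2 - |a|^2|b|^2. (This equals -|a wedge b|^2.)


a . b = 3*(-2) + (-3)*5 + (-1)*5 + 3*2
= -6 + (-15) + (-5) + 6 = -20
|a|^2 = 3^2 + (-3)^2 + (-1)^2 + 3^2 = 28
|b|^2 = (-2)^2 + 5^2 + 5^2 + 2^2 = 58
(a.b)^2 = (-20)^2 = 400
|a|^2 * |b|^2 = 28 * 58 = 1624
Result = 400 - 1624 = -1224


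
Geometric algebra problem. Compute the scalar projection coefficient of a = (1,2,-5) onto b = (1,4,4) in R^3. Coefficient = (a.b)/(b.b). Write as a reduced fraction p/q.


Projection coefficient = (a . b) / (b . b)
a . b = 1*1 + 2*4 + (-5)*4
= 1 + 8 + (-20) = -11
b . b = 1^2 + 4^2 + 4^2
= 1 + 16 + 16 = 33
Coefficient = -11/33
In lowest terms: -1/3


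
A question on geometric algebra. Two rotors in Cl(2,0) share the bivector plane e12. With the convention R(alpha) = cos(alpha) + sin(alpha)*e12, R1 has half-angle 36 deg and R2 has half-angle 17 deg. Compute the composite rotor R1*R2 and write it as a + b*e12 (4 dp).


Same-plane rotors commute and their half-angles add:
R1*R2 = cos(a1 + a2) + sin(a1 + a2)*e12.
a1 + a2 = 36 + 17 = 53 deg
cos(53 deg) = 0.6018
sin(53 deg) = 0.7986
R1*R2 = 0.6018 + 0.7986*e12


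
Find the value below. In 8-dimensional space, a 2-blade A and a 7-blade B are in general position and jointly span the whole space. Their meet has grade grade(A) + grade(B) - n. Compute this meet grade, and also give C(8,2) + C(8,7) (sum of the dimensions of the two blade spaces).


Meet grade = grade(A) + grade(B) - n
= 2 + 7 - 8 = 1
C(8,2) = 28
C(8,7) = 8
dim_A + dim_B = 28 + 8 = 36


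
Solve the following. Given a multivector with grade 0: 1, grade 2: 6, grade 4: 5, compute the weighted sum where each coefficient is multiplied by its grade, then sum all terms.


Grade-weighted sum = sum of grade_k * coefficient_k
0*1 = 0
2*6 = 12
4*5 = 20
Total = 0 + 12 + 20 = 32


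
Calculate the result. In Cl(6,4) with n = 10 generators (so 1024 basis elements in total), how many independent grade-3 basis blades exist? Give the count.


Number of grade-k basis blades in Cl(p,q) with n = p + q is C(n, k).
n = 6 + 4 = 10
C(10, 3) = 10! / (3! * 7!)
= 3628800 / (6 * 5040)
= 120


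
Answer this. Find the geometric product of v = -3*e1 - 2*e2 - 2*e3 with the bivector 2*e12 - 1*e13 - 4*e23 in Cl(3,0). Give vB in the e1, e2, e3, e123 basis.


vB has grade-1 (vector) and grade-3 (trivector) parts: vB = (v _| B) + (v ^ B).
Vector part <vB>_1:
  e1: -v2*b12 - v3*b13 = -(-2)*(2) - (-2)*(-1) = 2
  e2: v1*b12 - v3*b23 = (-3)*(2) - (-2)*(-4) = -14
  e3: v1*b13 + v2*b23 = (-3)*(-1) + (-2)*(-4) = 11
Trivector part <vB>_3:
  e123: v1*b23 - v2*b13 + v3*b12 = (-3)*(-4) - (-2)*(-1) + (-2)*(2) = 6
vB = 2*e1 - 14*e2 + 11*e3 + 6*e123


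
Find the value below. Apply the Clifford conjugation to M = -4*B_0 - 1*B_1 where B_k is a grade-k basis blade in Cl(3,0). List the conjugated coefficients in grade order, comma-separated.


Clifford conjugate sign for grade k: (-1)^(k(k+1)/2)
Grade 0: (-1)^(0*1/2) = (-1)^0 = 1, coeff -4 -> -4
Grade 1: (-1)^(1*2/2) = (-1)^1 = -1, coeff -1 -> 1
Conjugated coefficients: -4, 1


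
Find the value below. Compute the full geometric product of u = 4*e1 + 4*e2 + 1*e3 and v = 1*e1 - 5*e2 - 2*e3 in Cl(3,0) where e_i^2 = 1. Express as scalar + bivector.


In Cl(3,0): e_i^2 = 1, e_ie_j = -e_je_i for i != j.
Scalar part = u . v = 4*1 + 4*(-5) + 1*(-2)
= 4 + (-20) + (-2) = -18
e12 coeff = 4*(-5) - 4*1 = -20 - 4 = -24
e13 coeff = 4*(-2) - 1*1 = -8 - 1 = -9
e23 coeff = 4*(-2) - 1*(-5) = -8 - (-5) = -3
uv = -18 - 24*e12 - 9*e13 - 3*e23


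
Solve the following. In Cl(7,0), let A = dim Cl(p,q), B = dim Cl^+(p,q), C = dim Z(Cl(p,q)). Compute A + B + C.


n = 7 + 0 = 7
Total dim = 2^7 = 128
Even subalgebra dim = 2^6 = 64
n is odd, so center dim = 2
Sum = 128 + 64 + 2 = 194


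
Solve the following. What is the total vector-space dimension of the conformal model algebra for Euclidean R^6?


The conformal model of R^6 uses Cl(7,1): the 6 Euclidean generators plus two extra orthogonal generators e+ (e+^2 = +1) and e- (e-^2 = -1), from which the null vectors e0, einf are built.
Number of generators m = 6 + 2 = 8.
dim Cl(p,q) = 2^m = 2^8 = 256


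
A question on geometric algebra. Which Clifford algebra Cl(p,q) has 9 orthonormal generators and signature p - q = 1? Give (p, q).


We need p + q = 9 and p - q = 1.
Adding: 2p = 9 + 1 = 10, so p = 5.
Then q = 9 - 5 = 4.
(p, q) = (5, 4)


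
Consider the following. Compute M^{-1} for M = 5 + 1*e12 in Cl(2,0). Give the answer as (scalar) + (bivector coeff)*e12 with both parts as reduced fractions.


M = 5 + 1*e12, where e12^2 = -1.
Since M commutes with its reverse ~M = a - b*e12, M * ~M = a^2 - b^2*e12^2 = a^2 + b^2.
So M^{-1} = ~M / (a^2 + b^2) = (a - b*e12)/(a^2 + b^2).
a^2 + b^2 = 25 + 1 = 26
Scalar part = 5/26 = 5/26
Bivector coeff = -1/26 = -1/26
M^{-1} = 5/26 - 1/26*e12


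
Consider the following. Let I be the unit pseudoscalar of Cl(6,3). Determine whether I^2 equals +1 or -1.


The pseudoscalar I = e1...e_n (product of all n generators) of Cl(p,q) satisfies I^2 = (-1)^(q + n(n-1)/2).
p = 6, q = 3, n = p + q = 9
n(n-1)/2 = 9 * 8 / 2 = 36
Exponent = q + n(n-1)/2 = 3 + 36 = 39
I^2 = (-1)^39 = -1


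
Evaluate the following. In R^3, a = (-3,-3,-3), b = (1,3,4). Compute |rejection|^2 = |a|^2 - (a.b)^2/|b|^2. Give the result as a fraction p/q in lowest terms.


|a|^2 = (-3)^2 + (-3)^2 + (-3)^2 = 27
|b|^2 = 1^2 + 3^2 + 4^2 = 26
a . b = (-3)*1 + (-3)*3 + (-3)*4 = -24
(a.b)^2 = (-24)^2 = 576
|rej|^2 = 27 - 576/26
= (702 - 576)/26
= 126/26
In lowest terms: 63/13


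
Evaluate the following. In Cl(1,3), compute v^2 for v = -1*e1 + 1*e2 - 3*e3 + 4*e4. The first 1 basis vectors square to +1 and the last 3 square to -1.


v^2 = sum of c_i^2 * e_i^2
Positive signature terms (e_i^2 = +1): (-1)^2 = 1
Negative signature terms (e_j^2 = -1): 1^2 + (-3)^2 + 4^2 = 26
v^2 = 1 - 26 = -25


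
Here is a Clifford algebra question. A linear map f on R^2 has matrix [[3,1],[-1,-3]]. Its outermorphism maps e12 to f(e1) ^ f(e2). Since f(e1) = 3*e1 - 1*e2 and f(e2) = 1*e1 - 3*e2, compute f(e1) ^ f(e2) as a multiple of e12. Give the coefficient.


The outermorphism of a linear map f sends e1^e2 to f(e1)^f(e2).
f(e1) = 3*e1 - 1*e2
f(e2) = 1*e1 - 3*e2
f(e1) ^ f(e2) = (3*e1 - 1*e2) ^ (1*e1 - 3*e2)
= 3*(-3)*e12 + (-1)*1*e21
= (-9 - (-1))*e12
= -8*e12
Coefficient = -8


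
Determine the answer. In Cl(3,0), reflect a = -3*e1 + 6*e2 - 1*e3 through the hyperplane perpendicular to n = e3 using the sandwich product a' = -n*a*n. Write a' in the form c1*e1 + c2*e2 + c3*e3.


Reflection formula: a' = -n*a*n, with n = e3 (unit vector, n^2 = 1).
For reflection through hyperplane perp to e3:
The component along e3 flips sign, others stay.
a = (-3, 6, -1)
a' = (-3, 6, 1)
a' = -3*e1 + 6*e2 + 1*e3


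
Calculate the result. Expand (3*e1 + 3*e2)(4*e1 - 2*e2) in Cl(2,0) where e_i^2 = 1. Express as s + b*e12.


Expand: (3*e1 + 3*e2)(4*e1 - 2*e2)
= 3*4*e1e1 + 3*(-2)*e1e2 + 3*4*e2e1 + 3*(-2)*e2e2
Using e1^2 = e2^2 = 1, e2e1 = -e1e2:
Scalar part s = 3*4 + 3*(-2) = 12 + (-6) = 6
Bivector part b = 3*(-2) - 3*4 = -6 - 12 = -18
uv = 6 - 18*e12


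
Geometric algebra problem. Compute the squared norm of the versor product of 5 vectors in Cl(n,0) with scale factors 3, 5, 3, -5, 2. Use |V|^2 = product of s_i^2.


Each vector v_i has |v_i|^2 = s_i^2
Squared scales: 3^2 = 9, 5^2 = 25, 3^2 = 9, (-5)^2 = 25, 2^2 = 4
|V|^2 = 9 * 25 * 9 * 25 * 4
= 202500


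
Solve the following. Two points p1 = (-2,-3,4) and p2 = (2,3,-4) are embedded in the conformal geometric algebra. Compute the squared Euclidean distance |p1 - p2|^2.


p1 - p2 = (-4, -6, 8)
|p1 - p2|^2 = (-4)^2 + (-6)^2 + 8^2
= 16 + 36 + 64
= 116


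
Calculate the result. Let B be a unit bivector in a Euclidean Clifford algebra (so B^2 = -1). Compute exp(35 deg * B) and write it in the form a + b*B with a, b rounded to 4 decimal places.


For a unit bivector B with B^2 = -1, the exponential series gives
e^(theta*B) = cos(theta) + sin(theta)*B (the GA analogue of Euler's formula).
theta = 35 degrees = 0.610865 rad
cos(35 deg) = 0.8192
sin(35 deg) = 0.5736
exp(theta*B) = 0.8192 + 0.5736*B


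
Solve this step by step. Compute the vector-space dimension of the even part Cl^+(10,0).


Even subalgebra dimension = 2^(n-1)
n = 10 + 0 = 10
2^(10 - 1) = 2^9 = 512
Verification: sum of C(10,k) for even k = 1 + 45 + 210 + 210 + 45 + 1 = 512
Result = 512


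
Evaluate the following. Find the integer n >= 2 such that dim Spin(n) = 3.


dim Spin(n) = dim so(n) = n(n-1)/2.
Solve n(n-1)/2 = 3, i.e. n^2 - n - 6 = 0.
Discriminant = 1 + 8*3 = 25
n = (1 + sqrt(25))/2 = (1 + 5)/2 = 3
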